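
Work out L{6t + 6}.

L{6t + 6} = 6·L{t} + 6·L{1} = 6/s² + 6/s

Final answer: 6/s² + 6/s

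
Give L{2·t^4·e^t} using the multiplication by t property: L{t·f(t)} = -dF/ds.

Using L{t^n·e^(at)} = n!/(s-a)^(n+1), L{t^4·e^t} = 24/(s-1)^5, so L{2·t^4·e^t} = 2·24/(s-1)^5 = 48/(s-1)^5

Final answer: 48/(s-1)^5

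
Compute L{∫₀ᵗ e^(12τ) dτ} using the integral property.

L{∫₀ᵗ f(τ)dτ} = F(s)/s with F(s) = 1/(s-12), so L{∫₀ᵗ e^(12τ) dτ} = 1/(s(s-12))

Final answer: 1/(s(s-12))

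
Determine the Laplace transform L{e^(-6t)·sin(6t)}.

L{e^(at)·sin(ωt)} = ω/((s-a)² + ω²), so L{e^(-6t)·sin(6t)} = 6/((s+6)² + 36)

Final answer: 6/((s+6)² + 36)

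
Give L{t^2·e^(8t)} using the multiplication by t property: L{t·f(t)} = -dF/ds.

Using L{t^n·e^(at)} = n!/(s-a)^(n+1), L{t^2·e^(8t)} = 2/(s-8)^3

Final answer: 2/(s-8)^3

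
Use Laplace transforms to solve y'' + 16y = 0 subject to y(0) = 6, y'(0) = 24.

L{y''} + 16L{y} = 0. s²Y - 6s - 24 + 16Y = 0. Y(s² + 16) = 6s + 24. Y = (6s + 24)/(s² + 16). Inverting: y(t) = 6cos(4t) + 6sin(4t)

Final answer: y(t) = 6cos(4t) + 6sin(4t)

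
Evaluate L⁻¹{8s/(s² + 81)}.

This is the form c·s/(s² + a²) with a = 9, c = 8. L⁻¹ = 8·cos(9t)

Final answer: 8·cos(9t)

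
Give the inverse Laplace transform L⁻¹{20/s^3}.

L⁻¹{n!/s^(n+1)} = t^n with n=2. So L⁻¹{2/s^3} = t^2, and L⁻¹{20/s^3} = (20/2)·t^2 = 10·t^2

Final answer: 10·t^2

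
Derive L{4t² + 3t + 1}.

L{4t² + 3t + 1} = 4·2/s³ + 3/s² + 1/s = 8/s³ + 3/s² + 1/s

Final answer: 8/s³ + 3/s² + 1/s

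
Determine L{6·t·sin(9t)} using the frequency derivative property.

L{sin(9t)} = 9/(s² + 81). By L{t·f(t)} = -F'(s): -d/ds[9/(s² + 81)] = -(9)·(-2s)/(s² + 81)² = 18s/(s² + 81)². Then L{6·t·sin(9t)} = 6·18s/(s² + 81)² = 108s/(s² + 81)²

Final answer: 108s/(s² + 81)²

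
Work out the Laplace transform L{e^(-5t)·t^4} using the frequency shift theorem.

L{e^(at)·t^n} = n!/(s-a)^(n+1), so L{e^(-5t)·t^4} = 24/(s+5)^5

Final answer: 24/(s+5)^5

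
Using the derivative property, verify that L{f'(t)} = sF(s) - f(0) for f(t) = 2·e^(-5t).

f'(t) = -10e^(-5t). Direct: L{f'(t)} = -10/(s+5). Property: s·2/(s+5) - 2 = (2s - 2(s+5))/(s+5) = -10/(s+5). ✓

Final answer: -10/(s+5)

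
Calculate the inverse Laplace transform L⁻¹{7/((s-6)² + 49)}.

Using frequency shift, L⁻¹{7/((s-6)² + 49)} = e^(6t)·sin(7t)

Final answer: e^(6t)·sin(7t)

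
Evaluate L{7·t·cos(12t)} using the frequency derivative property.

L{cos(12t)} = s/(s² + 144). Derivative: d/ds[s/(s² + 144)] = [(s² + 144) - s·2s]/(s² + 144)² = (144 - s²)/(s² + 144)². So L{t·cos(12t)} = -F'(s) = (s² - 144)/(s² + 144)². Then L{7·t·cos(12t)} = 7·(s² - 144)/(s² + 144)²

Final answer: 7·(s² - 144)/(s² + 144)²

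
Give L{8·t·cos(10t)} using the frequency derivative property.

L{cos(10t)} = s/(s² + 100). Derivative: d/ds[s/(s² + 100)] = [(s² + 100) - s·2s]/(s² + 100)² = (100 - s²)/(s² + 100)². So L{t·cos(10t)} = -F'(s) = (s² - 100)/(s² + 100)². Then L{8·t·cos(10t)} = 8·(s² - 100)/(s² + 100)²

Final answer: 8·(s² - 100)/(s² + 100)²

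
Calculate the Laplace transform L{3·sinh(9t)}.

L{sinh(ωt)} = ω/(s² - ω²), so L{sinh(9t)} = 9/(s² - 81). Then L{3·sinh(9t)} = 3·9/(s² - 81) = 27/(s² - 81)

Final answer: 27/(s² - 81)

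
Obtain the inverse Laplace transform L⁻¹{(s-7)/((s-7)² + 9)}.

Using frequency shift, L⁻¹{(s-7)/((s-7)² + 9)} = e^(7t)·cos(3t)

Final answer: e^(7t)·cos(3t)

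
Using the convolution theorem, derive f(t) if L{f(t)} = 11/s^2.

11/s^2 = (11/s)·(1/s) = L{11}·L{1}. By convolution, f(t) = 11*1 = ∫₀ᵗ 11·1 dτ = 11·t

Final answer: 11·t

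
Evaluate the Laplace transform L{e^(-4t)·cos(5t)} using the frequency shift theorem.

Frequency shift: L{e^(at)f(t)} = F(s-a). L{e^(-4t)·cos(5t)} = (s+4)/((s+4)² + 25)

Final answer: (s+4)/((s+4)² + 25)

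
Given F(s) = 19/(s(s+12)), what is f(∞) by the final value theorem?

f(∞) = lim_{s→0} s·19/(s(s+12)) = lim_{s→0} 19/(s+12) = 19/12 = 19/12

Final answer: 19/12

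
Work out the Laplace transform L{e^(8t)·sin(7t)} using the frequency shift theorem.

Frequency shift: L{e^(at)f(t)} = F(s-a). L{e^(8t)·sin(7t)} = 7/((s-8)² + 49)

Final answer: 7/((s-8)² + 49)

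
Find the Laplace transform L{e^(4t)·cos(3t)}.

L{e^(at)·cos(ωt)} = (s-a)/((s-a)² + ω²), so L{e^(4t)·cos(3t)} = (s-4)/((s-4)² + 9)

Final answer: (s-4)/((s-4)² + 9)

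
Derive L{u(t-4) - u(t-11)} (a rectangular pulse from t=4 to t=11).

L{u(t-a)} = e^(-as)/s. L{u(t-4) - u(t-11)} = (e^(-4s) - e^(-11s))/s

Final answer: (e^(-4s) - e^(-11s))/s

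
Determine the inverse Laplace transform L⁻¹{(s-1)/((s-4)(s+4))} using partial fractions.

Using partial fractions, f(t) = (3e^(4t) + 5e^(-4t))/8

Final answer: (3e^(4t) + 5e^(-4t))/8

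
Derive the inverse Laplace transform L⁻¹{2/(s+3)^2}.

L⁻¹{n!/(s-a)^(n+1)} = t^n·e^(at) with n=1, a=-3. So L⁻¹{1/(s+3)^2} = t·e^(-3t), and L⁻¹{2/(s+3)^2} = (2/1)·t·e^(-3t) = 2·t·e^(-3t)

Final answer: 2·t·e^(-3t)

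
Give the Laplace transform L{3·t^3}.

L{t^n} = n!/s^(n+1), so L{t^3} = 6/s^4. Then L{3·t^3} = 3·6/s^4 = 18/s^4

Final answer: 18/s^4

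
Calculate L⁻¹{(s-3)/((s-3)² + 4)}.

Using frequency shift: L⁻¹{(s-a)/((s-a)² + b²)} = e^(at)cos(bt). Here a=3, b=2

Final answer: e^(3t)·cos(2t)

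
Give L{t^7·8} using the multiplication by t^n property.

L{8} = 8/s. d^1/ds^1[1/s] = -1/s². d^2/ds^2[1/s] = 2/s^3. d^3/ds^3[1/s] = -6/s^4. d^4/ds^4[1/s] = 24/s^5. d^5/ds^5[1/s] = -120/s^6. d^6/ds^6[1/s] = 720/s^7. d^7/ds^7[1/s] = -5040/s^8. So L{t^7} = (-1)^{7}·-5040/s^8 = 5040/s^8. Then L{t^7·8} = 8·5040/s^8 = 40320/s^8

Final answer: 40320/s^8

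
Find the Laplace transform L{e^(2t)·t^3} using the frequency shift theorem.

L{e^(at)·t^n} = n!/(s-a)^(n+1), so L{e^(2t)·t^3} = 6/(s-2)^4

Final answer: 6/(s-2)^4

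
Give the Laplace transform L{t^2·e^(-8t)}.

L{t^n·e^(at)} = n!/(s-a)^(n+1), so L{t^2·e^(-8t)} = 2/(s+8)^3

Final answer: 2/(s+8)^3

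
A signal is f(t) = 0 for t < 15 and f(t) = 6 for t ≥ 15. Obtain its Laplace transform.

f(t) = 6·u(t-15). L{u(t-15)} = e^(-15s)/s, so L{f(t)} = 6·e^(-15s)/s

Final answer: 6·e^(-15s)/s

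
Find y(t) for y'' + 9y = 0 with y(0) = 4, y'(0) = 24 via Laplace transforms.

L{y''} + 9L{y} = 0. s²Y - 4s - 24 + 9Y = 0. Y(s² + 9) = 4s + 24. Y = (4s + 24)/(s² + 9). Inverting: y(t) = 4cos(3t) + 8sin(3t)

Final answer: y(t) = 4cos(3t) + 8sin(3t)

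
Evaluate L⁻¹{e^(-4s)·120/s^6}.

L⁻¹{120/s^6} = t^5. By the time shift theorem, L⁻¹{e^(-as)F(s)} = u(t-a)f(t-a) with a=4, so L⁻¹{e^(-4s)·120/s^6} = u(t-4)·(t-4)^5

Final answer: u(t-4)·(t-4)^5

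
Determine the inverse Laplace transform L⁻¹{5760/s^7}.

L⁻¹{n!/s^(n+1)} = t^n with n=6. So L⁻¹{720/s^7} = t^6, and L⁻¹{5760/s^7} = (5760/720)·t^6 = 8·t^6

Final answer: 8·t^6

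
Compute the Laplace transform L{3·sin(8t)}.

L{sin(ωt)} = ω/(s² + ω²), so L{sin(8t)} = 8/(s² + 64). Then L{3·sin(8t)} = 3·8/(s² + 64) = 24/(s² + 64)

Final answer: 24/(s² + 64)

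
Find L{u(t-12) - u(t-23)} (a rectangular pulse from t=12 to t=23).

L{u(t-a)} = e^(-as)/s. L{u(t-12) - u(t-23)} = (e^(-12s) - e^(-23s))/s

Final answer: (e^(-12s) - e^(-23s))/s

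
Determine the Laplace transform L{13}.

L{13} = 13 · L{1} = 13/s

Final answer: 13/s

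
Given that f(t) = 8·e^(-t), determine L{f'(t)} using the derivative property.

f(0) = 8, F(s) = 8/(s+1). L{f'(t)} = s·F(s) - f(0) = 8s/(s+1) - 8 = (8s - 8(s+1))/(s+1) = -8/(s+1)

Final answer: -8/(s+1)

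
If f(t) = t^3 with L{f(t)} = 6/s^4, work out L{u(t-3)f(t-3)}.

Time shift theorem: L{u(t-a)f(t-a)} = e^(-as)F(s). Here a=3, F(s) = 6/s^4, so L{u(t-3)f(t-3)} = e^(-3s)·6/s^4

Final answer: e^(-3s)·6/s^4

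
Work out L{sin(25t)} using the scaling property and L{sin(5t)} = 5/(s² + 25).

Using L{f(at)} = (1/a)F(s/a) with a=5: L{sin(25t)} = (1/5) · 5/((s/5)² + 25) = (1/5) · 5·25/(s² + 625) = 25/(s² + 625)

Final answer: 25/(s² + 625)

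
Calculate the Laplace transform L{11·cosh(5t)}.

L{cosh(ωt)} = s/(s² - ω²), so L{cosh(5t)} = s/(s² - 25). Then L{11·cosh(5t)} = 11·s/(s² - 25) = 11s/(s² - 25)

Final answer: 11s/(s² - 25)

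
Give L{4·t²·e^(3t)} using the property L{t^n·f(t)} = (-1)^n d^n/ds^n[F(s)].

L{e^(3t)} = 1/(s-3). d/ds[1/(s-3)] = -1/(s-3)². d²/ds²[1/(s-3)] = 2/(s-3)³. So L{t²·e^(3t)} = (-1)² · 2/(s-3)³ = 2/(s-3)³. Then L{4·t²·e^(3t)} = 4·2/(s-3)³ = 8/(s-3)³

Final answer: 8/(s-3)³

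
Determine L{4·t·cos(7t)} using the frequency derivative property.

L{cos(7t)} = s/(s² + 49). Derivative: d/ds[s/(s² + 49)] = [(s² + 49) - s·2s]/(s² + 49)² = (49 - s²)/(s² + 49)². So L{t·cos(7t)} = -F'(s) = (s² - 49)/(s² + 49)². Then L{4·t·cos(7t)} = 4·(s² - 49)/(s² + 49)²

Final answer: 4·(s² - 49)/(s² + 49)²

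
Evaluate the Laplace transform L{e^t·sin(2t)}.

L{e^(at)·sin(ωt)} = ω/((s-a)² + ω²), so L{e^t·sin(2t)} = 2/((s-1)² + 4)

Final answer: 2/((s-1)² + 4)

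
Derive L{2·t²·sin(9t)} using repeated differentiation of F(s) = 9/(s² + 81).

F(s) = 9/(s² + 81). F'(s) = -18s/(s² + 81)². F''(s) = -18(81 - 3s²)/(s² + 81)³ = (54s² - 1458)/(s² + 81)³. So L{t²·sin(9t)} = (-1)² F''(s) = (54s² - 1458)/(s² + 81)³. Then L{2·t²·sin(9t)} = 2·(54s² - 1458)/(s² + 81)³ = (108s² - 2916)/(s² + 81)³

Final answer: (108s² - 2916)/(s² + 81)³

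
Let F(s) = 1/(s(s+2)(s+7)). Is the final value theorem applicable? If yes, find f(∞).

Poles of sF(s) = 1/((s+2)(s+7)) are at s = -2 and s = -7, both in the left half-plane. Theorem applies. f(∞) = lim_{s→0} sF(s) = 1/(2·7) = 1/14

Final answer: 1/14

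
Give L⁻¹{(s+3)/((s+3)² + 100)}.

Using frequency shift: L⁻¹{(s-a)/((s-a)² + b²)} = e^(at)cos(bt). Here a=-3, b=10

Final answer: e^(-3t)·cos(10t)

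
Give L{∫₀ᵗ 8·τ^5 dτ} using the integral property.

L{∫₀ᵗ f(τ)dτ} = F(s)/s with f(t) = 8t^5. F(s) = 960/s^6, so L{∫₀ᵗ 8·τ^5 dτ} = (960/s^6)/s = 960/s^7. (Check: ∫₀ᵗ 8·τ^5 dτ = 8t^6/6.)

Final answer: 960/s^7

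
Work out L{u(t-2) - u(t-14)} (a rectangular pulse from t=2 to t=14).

L{u(t-a)} = e^(-as)/s. L{u(t-2) - u(t-14)} = (e^(-2s) - e^(-14s))/s

Final answer: (e^(-2s) - e^(-14s))/s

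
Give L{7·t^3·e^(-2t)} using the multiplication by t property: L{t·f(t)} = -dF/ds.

Using L{t^n·e^(at)} = n!/(s-a)^(n+1), L{t^3·e^(-2t)} = 6/(s+2)^4, so L{7·t^3·e^(-2t)} = 7·6/(s+2)^4 = 42/(s+2)^4

Final answer: 42/(s+2)^4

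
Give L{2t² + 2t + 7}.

L{2t² + 2t + 7} = 2·2/s³ + 2/s² + 7/s = 4/s³ + 2/s² + 7/s

Final answer: 4/s³ + 2/s² + 7/s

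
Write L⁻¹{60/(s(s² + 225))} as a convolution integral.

60/(s(s² + 225)) = (1/s)·(60/(s² + 225)) = L{1}·L{4·sin(15t)}. So f(t) = 1*(4·sin(15t)) = ∫₀ᵗ 4·sin(15τ) dτ

Final answer: ∫₀ᵗ 4·sin(15τ) dτ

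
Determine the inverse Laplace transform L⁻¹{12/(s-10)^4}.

L⁻¹{n!/(s-a)^(n+1)} = t^n·e^(at) with n=3, a=10. So L⁻¹{6/(s-10)^4} = t^3·e^(10t), and L⁻¹{12/(s-10)^4} = (12/6)·t^3·e^(10t) = 2·t^3·e^(10t)

Final answer: 2·t^3·e^(10t)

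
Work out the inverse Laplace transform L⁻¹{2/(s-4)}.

L⁻¹{1/(s-a)} = e^(at), so L⁻¹{1/(s-4)} = e^(4t), and L⁻¹{2/(s-4)} = 2·e^(4t)

Final answer: 2·e^(4t)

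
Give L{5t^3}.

L{t^n} = n!/s^(n+1). So L{5t^3} = 5·3!/s^4 = 30/s^4

Final answer: 30/s^4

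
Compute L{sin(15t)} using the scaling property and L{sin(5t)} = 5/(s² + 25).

Using L{f(at)} = (1/a)F(s/a) with a=3: L{sin(15t)} = (1/3) · 5/((s/3)² + 25) = (1/3) · 5·9/(s² + 225) = 15/(s² + 225)

Final answer: 15/(s² + 225)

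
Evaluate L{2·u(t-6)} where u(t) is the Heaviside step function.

L{u(t-a)} = e^(-as)/s. Here a=6, so L{u(t-6)} = e^(-6s)/s, and L{2·u(t-6)} = 2·e^(-6s)/s

Final answer: 2·e^(-6s)/s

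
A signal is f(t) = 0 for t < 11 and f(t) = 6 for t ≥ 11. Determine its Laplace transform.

f(t) = 6·u(t-11). L{u(t-11)} = e^(-11s)/s, so L{f(t)} = 6·e^(-11s)/s

Final answer: 6·e^(-11s)/s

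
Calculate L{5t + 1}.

L{5t + 1} = 5·L{t} + L{1} = 5/s² + 1/s

Final answer: 5/s² + 1/s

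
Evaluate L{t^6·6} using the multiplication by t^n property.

L{6} = 6/s. d^1/ds^1[1/s] = -1/s². d^2/ds^2[1/s] = 2/s^3. d^3/ds^3[1/s] = -6/s^4. d^4/ds^4[1/s] = 24/s^5. d^5/ds^5[1/s] = -120/s^6. d^6/ds^6[1/s] = 720/s^7. So L{t^6} = (-1)^{6}·720/s^7 = 720/s^7. Then L{t^6·6} = 6·720/s^7 = 4320/s^7

Final answer: 4320/s^7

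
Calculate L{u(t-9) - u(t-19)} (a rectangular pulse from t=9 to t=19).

L{u(t-a)} = e^(-as)/s. L{u(t-9) - u(t-19)} = (e^(-9s) - e^(-19s))/s

Final answer: (e^(-9s) - e^(-19s))/s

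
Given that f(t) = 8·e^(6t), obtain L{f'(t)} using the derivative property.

f(0) = 8, F(s) = 8/(s-6). L{f'(t)} = s·F(s) - f(0) = 8s/(s-6) - 8 = (8s - 8(s-6))/(s-6) = 48/(s-6)

Final answer: 48/(s-6)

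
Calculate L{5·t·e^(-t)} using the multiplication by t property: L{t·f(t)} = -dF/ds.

Using L{t^n·e^(at)} = n!/(s-a)^(n+1), L{t·e^(-t)} = 1/(s+1)^2, so L{5·t·e^(-t)} = 5·1/(s+1)^2 = 5/(s+1)^2

Final answer: 5/(s+1)^2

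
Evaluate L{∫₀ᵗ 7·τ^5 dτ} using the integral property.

L{∫₀ᵗ f(τ)dτ} = F(s)/s with f(t) = 7t^5. F(s) = 840/s^6, so L{∫₀ᵗ 7·τ^5 dτ} = (840/s^6)/s = 840/s^7. (Check: ∫₀ᵗ 7·τ^5 dτ = 7t^6/6.)

Final answer: 840/s^7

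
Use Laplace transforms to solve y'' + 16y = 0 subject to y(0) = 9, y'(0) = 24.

L{y''} + 16L{y} = 0. s²Y - 9s - 24 + 16Y = 0. Y(s² + 16) = 9s + 24. Y = (9s + 24)/(s² + 16). Inverting: y(t) = 9cos(4t) + 6sin(4t)

Final answer: y(t) = 9cos(4t) + 6sin(4t)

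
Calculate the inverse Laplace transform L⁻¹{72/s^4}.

L⁻¹{n!/s^(n+1)} = t^n with n=3. So L⁻¹{6/s^4} = t^3, and L⁻¹{72/s^4} = (72/6)·t^3 = 12·t^3

Final answer: 12·t^3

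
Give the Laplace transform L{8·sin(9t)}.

L{sin(ωt)} = ω/(s² + ω²), so L{sin(9t)} = 9/(s² + 81). Then L{8·sin(9t)} = 8·9/(s² + 81) = 72/(s² + 81)

Final answer: 72/(s² + 81)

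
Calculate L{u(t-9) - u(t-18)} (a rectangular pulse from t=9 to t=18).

L{u(t-a)} = e^(-as)/s. L{u(t-9) - u(t-18)} = (e^(-9s) - e^(-18s))/s

Final answer: (e^(-9s) - e^(-18s))/s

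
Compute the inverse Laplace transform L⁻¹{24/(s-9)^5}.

L⁻¹{n!/(s-a)^(n+1)} = t^n·e^(at), so L⁻¹{24/(s-9)^5} = t^4·e^(9t)

Final answer: t^4·e^(9t)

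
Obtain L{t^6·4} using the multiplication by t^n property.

L{4} = 4/s. d^1/ds^1[1/s] = -1/s². d^2/ds^2[1/s] = 2/s^3. d^3/ds^3[1/s] = -6/s^4. d^4/ds^4[1/s] = 24/s^5. d^5/ds^5[1/s] = -120/s^6. d^6/ds^6[1/s] = 720/s^7. So L{t^6} = (-1)^{6}·720/s^7 = 720/s^7. Then L{t^6·4} = 4·720/s^7 = 2880/s^7

Final answer: 2880/s^7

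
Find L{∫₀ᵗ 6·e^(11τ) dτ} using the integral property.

L{∫₀ᵗ f(τ)dτ} = F(s)/s with F(s) = 6/(s-11), so L{∫₀ᵗ 6·e^(11τ) dτ} = 6/(s(s-11))

Final answer: 6/(s(s-11))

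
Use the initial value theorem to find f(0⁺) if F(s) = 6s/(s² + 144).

f(0⁺) = lim_{s→∞} s·6s/(s² + 144) = lim_{s→∞} 6s²/(s² + 144) = 6

Final answer: 6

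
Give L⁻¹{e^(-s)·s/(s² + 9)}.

L⁻¹{s/(s² + 9)} = cos(3t). By the time shift theorem, L⁻¹{e^(-as)F(s)} = u(t-a)f(t-a) with a=1, so L⁻¹{e^(-s)·s/(s² + 9)} = u(t-1)·cos(3(t-1))

Final answer: u(t-1)·cos(3(t-1))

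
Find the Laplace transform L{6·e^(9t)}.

L{e^(at)} = 1/(s-a), so L{e^(9t)} = 1/(s-9). Then L{6·e^(9t)} = 6/(s-9)

Final answer: 6/(s-9)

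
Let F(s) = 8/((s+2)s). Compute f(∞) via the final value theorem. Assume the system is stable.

f(∞) = lim_{s→0} sF(s) = lim_{s→0} 8/(s+2) = 4

Final answer: 4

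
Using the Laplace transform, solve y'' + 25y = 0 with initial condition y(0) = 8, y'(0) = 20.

L{y''} + 25L{y} = 0. s²Y - 8s - 20 + 25Y = 0. Y(s² + 25) = 8s + 20. Y = (8s + 20)/(s² + 25). Inverting: y(t) = 8cos(5t) + 4sin(5t)

Final answer: y(t) = 8cos(5t) + 4sin(5t)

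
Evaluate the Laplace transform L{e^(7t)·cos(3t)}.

L{e^(at)·cos(ωt)} = (s-a)/((s-a)² + ω²), so L{e^(7t)·cos(3t)} = (s-7)/((s-7)² + 9)

Final answer: (s-7)/((s-7)² + 9)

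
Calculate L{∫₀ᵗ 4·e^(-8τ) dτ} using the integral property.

L{∫₀ᵗ f(τ)dτ} = F(s)/s with F(s) = 4/(s+8), so L{∫₀ᵗ 4·e^(-8τ) dτ} = 4/(s(s+8))

Final answer: 4/(s(s+8))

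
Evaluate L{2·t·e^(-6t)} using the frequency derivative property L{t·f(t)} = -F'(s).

L{e^(-6t)} = 1/(s+6). By frequency derivative: L{t·e^(-6t)} = -d/ds[1/(s+6)] = -(-1)/(s+6)² = 1/(s+6)². Then L{2·t·e^(-6t)} = 2·1/(s+6)² = 2/(s+6)²

Final answer: 2/(s+6)²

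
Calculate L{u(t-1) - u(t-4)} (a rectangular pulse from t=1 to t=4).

L{u(t-a)} = e^(-as)/s. L{u(t-1) - u(t-4)} = (e^(-s) - e^(-4s))/s

Final answer: (e^(-s) - e^(-4s))/s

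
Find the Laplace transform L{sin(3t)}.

L{sin(ωt)} = ω/(s² + ω²), so L{sin(3t)} = 3/(s² + 9)

Final answer: 3/(s² + 9)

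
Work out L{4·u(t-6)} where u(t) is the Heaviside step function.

L{u(t-a)} = e^(-as)/s. Here a=6, so L{u(t-6)} = e^(-6s)/s, and L{4·u(t-6)} = 4·e^(-6s)/s

Final answer: 4·e^(-6s)/s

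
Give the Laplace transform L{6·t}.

L{t^n} = n!/s^(n+1), so L{t} = 1/s^2. Then L{6·t} = 6·1/s^2 = 6/s^2

Final answer: 6/s^2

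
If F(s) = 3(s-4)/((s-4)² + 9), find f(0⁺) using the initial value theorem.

f(0⁺) = lim_{s→∞} sF(s) = lim_{s→∞} 3s(s-4)/((s-4)² + 9) = 3

Final answer: 3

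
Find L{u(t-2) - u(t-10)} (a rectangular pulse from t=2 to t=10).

L{u(t-a)} = e^(-as)/s. L{u(t-2) - u(t-10)} = (e^(-2s) - e^(-10s))/s

Final answer: (e^(-2s) - e^(-10s))/s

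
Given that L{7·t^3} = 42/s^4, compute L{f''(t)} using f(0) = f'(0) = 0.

L{f''(t)} = s²F(s) - sf(0) - f'(0) = s²·42/s^4 - 0 - 0 = 42/s^2

Final answer: 42/s^2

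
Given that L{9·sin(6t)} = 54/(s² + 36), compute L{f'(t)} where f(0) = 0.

L{f'(t)} = s·F(s) - f(0) = s·54/(s² + 36) - 0 = 54s/(s² + 36)

Final answer: 54s/(s² + 36)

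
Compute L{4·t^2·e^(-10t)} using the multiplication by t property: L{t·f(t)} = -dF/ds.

Using L{t^n·e^(at)} = n!/(s-a)^(n+1), L{t^2·e^(-10t)} = 2/(s+10)^3, so L{4·t^2·e^(-10t)} = 4·2/(s+10)^3 = 8/(s+10)^3

Final answer: 8/(s+10)^3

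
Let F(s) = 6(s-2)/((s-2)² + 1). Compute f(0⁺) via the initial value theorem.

f(0⁺) = lim_{s→∞} sF(s) = lim_{s→∞} 6s(s-2)/((s-2)² + 1) = 6

Final answer: 6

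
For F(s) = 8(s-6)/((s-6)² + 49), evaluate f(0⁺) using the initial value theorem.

f(0⁺) = lim_{s→∞} sF(s) = lim_{s→∞} 8s(s-6)/((s-6)² + 49) = 8

Final answer: 8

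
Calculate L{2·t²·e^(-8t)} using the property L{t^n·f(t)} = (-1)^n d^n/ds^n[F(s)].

L{e^(-8t)} = 1/(s+8). d/ds[1/(s+8)] = -1/(s+8)². d²/ds²[1/(s+8)] = 2/(s+8)³. So L{t²·e^(-8t)} = (-1)² · 2/(s+8)³ = 2/(s+8)³. Then L{2·t²·e^(-8t)} = 2·2/(s+8)³ = 4/(s+8)³

Final answer: 4/(s+8)³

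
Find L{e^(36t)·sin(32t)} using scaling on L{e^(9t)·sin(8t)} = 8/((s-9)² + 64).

Scaling with a=4: L{e^(36t)·sin(32t)} = (1/4) · 8/((s/4-9)² + 64). Simplifying: 32/((s-36)² + 1024)

Final answer: 32/((s-36)² + 1024)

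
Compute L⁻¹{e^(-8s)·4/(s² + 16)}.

L⁻¹{4/(s² + 16)} = sin(4t). By the time shift theorem, L⁻¹{e^(-as)F(s)} = u(t-a)f(t-a) with a=8, so L⁻¹{e^(-8s)·4/(s² + 16)} = u(t-8)·sin(4(t-8))

Final answer: u(t-8)·sin(4(t-8))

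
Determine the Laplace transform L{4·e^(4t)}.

L{e^(at)} = 1/(s-a), so L{e^(4t)} = 1/(s-4). Then L{4·e^(4t)} = 4/(s-4)

Final answer: 4/(s-4)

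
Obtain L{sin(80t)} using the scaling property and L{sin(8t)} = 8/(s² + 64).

Using L{f(at)} = (1/a)F(s/a) with a=10: L{sin(80t)} = (1/10) · 8/((s/10)² + 64) = (1/10) · 8·100/(s² + 6400) = 80/(s² + 6400)

Final answer: 80/(s² + 6400)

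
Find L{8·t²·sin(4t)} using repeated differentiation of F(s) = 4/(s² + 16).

F(s) = 4/(s² + 16). F'(s) = -8s/(s² + 16)². F''(s) = -8(16 - 3s²)/(s² + 16)³ = (24s² - 128)/(s² + 16)³. So L{t²·sin(4t)} = (-1)² F''(s) = (24s² - 128)/(s² + 16)³. Then L{8·t²·sin(4t)} = 8·(24s² - 128)/(s² + 16)³ = (192s² - 1024)/(s² + 16)³

Final answer: (192s² - 1024)/(s² + 16)³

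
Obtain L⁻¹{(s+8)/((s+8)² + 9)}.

Using frequency shift: L⁻¹{(s-a)/((s-a)² + b²)} = e^(at)cos(bt). Here a=-8, b=3

Final answer: e^(-8t)·cos(3t)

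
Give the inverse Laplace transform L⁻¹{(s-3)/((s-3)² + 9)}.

Using frequency shift, L⁻¹{(s-3)/((s-3)² + 9)} = e^(3t)·cos(3t)

Final answer: e^(3t)·cos(3t)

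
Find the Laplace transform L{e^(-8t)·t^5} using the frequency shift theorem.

L{e^(at)·t^n} = n!/(s-a)^(n+1), so L{e^(-8t)·t^5} = 120/(s+8)^6

Final answer: 120/(s+8)^6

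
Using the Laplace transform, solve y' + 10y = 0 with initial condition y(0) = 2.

L{y'} + 10L{y} = 0. sY - 2 + 10Y = 0. Y(s+10) = 2. Y = 2/(s+10)

Final answer: y(t) = 2e^(-10t)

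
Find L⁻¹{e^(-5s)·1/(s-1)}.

L⁻¹{1/(s-1)} = e^t. By the time shift theorem, L⁻¹{e^(-as)F(s)} = u(t-a)f(t-a) with a=5, so L⁻¹{e^(-5s)·1/(s-1)} = u(t-5)·e^(t-5)

Final answer: u(t-5)·e^(t-5)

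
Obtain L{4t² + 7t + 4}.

L{4t² + 7t + 4} = 4·2/s³ + 7/s² + 4/s = 8/s³ + 7/s² + 4/s

Final answer: 8/s³ + 7/s² + 4/s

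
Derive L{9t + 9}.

L{9t + 9} = 9·L{t} + 9·L{1} = 9/s² + 9/s

Final answer: 9/s² + 9/s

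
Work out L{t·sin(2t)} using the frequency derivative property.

L{sin(2t)} = 2/(s² + 4). By L{t·f(t)} = -F'(s): -d/ds[2/(s² + 4)] = -(2)·(-2s)/(s² + 4)² = 4s/(s² + 4)²

Final answer: 4s/(s² + 4)²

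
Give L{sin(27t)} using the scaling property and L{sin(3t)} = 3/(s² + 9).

Using L{f(at)} = (1/a)F(s/a) with a=9: L{sin(27t)} = (1/9) · 3/((s/9)² + 9) = (1/9) · 3·81/(s² + 729) = 27/(s² + 729)

Final answer: 27/(s² + 729)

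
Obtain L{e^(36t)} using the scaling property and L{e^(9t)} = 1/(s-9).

Using L{f(at)} = (1/a)F(s/a) with a=4 and f(t) = e^(9t): L{e^(36t)} = (1/4) · 1/((s/4)-9) = (1/4) · 4/(s-36) = 1/(s-36)

Final answer: 1/(s-36)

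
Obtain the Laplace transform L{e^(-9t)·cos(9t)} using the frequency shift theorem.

Frequency shift: L{e^(at)f(t)} = F(s-a). L{e^(-9t)·cos(9t)} = (s+9)/((s+9)² + 81)

Final answer: (s+9)/((s+9)² + 81)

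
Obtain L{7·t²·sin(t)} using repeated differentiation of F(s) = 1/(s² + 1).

F(s) = 1/(s² + 1). F'(s) = -2s/(s² + 1)². F''(s) = -2(1 - 3s²)/(s² + 1)³ = (6s² - 2)/(s² + 1)³. So L{t²·sin(t)} = (-1)² F''(s) = (6s² - 2)/(s² + 1)³. Then L{7·t²·sin(t)} = 7·(6s² - 2)/(s² + 1)³ = (42s² - 14)/(s² + 1)³

Final answer: (42s² - 14)/(s² + 1)³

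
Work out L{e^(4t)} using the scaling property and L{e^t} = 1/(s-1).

Using L{f(at)} = (1/a)F(s/a) with a=4 and f(t) = e^t: L{e^(4t)} = (1/4) · 1/((s/4)-1) = (1/4) · 4/(s-4) = 1/(s-4)

Final answer: 1/(s-4)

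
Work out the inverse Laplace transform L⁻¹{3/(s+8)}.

L⁻¹{1/(s-a)} = e^(at), so L⁻¹{1/(s+8)} = e^(-8t), and L⁻¹{3/(s+8)} = 3·e^(-8t)

Final answer: 3·e^(-8t)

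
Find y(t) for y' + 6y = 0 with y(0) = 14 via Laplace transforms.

L{y'} + 6L{y} = 0. sY - 14 + 6Y = 0. Y(s+6) = 14. Y = 14/(s+6)

Final answer: y(t) = 14e^(-6t)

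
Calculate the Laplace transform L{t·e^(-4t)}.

L{t^n·e^(at)} = n!/(s-a)^(n+1), so L{t·e^(-4t)} = 1/(s+4)^2

Final answer: 1/(s+4)^2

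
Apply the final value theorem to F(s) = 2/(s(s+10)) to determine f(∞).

f(∞) = lim_{s→0} s·2/(s(s+10)) = lim_{s→0} 2/(s+10) = 2/10 = 1/5

Final answer: 1/5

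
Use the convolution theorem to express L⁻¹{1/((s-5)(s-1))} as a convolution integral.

1/((s-5)(s-1)) = (1/(s-5))·(1/(s-1)) = L{e^(5t)}·L{e^t}. So f(t) = e^(5t)*e^t = ∫₀ᵗ e^(5τ)·e^(t-τ) dτ

Final answer: ∫₀ᵗ e^(5τ)·e^(t-τ) dτ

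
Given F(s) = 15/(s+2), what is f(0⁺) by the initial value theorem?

f(0⁺) = lim_{s→∞} s·15/(s+2) = lim_{s→∞} 15s/(s+2) = 15

Final answer: 15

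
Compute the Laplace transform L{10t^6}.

L{10t^6} = 10 · L{t^6} = 10 · 720/s^7 = 7200/s^7

Final answer: 7200/s^7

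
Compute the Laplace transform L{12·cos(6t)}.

L{cos(ωt)} = s/(s² + ω²), so L{cos(6t)} = s/(s² + 36). Then L{12·cos(6t)} = 12·s/(s² + 36) = 12s/(s² + 36)

Final answer: 12s/(s² + 36)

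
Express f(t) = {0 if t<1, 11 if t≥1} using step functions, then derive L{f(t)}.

f(t) = 11·u(t-1). L{u(t-1)} = e^(-s)/s, so L{f(t)} = 11·e^(-s)/s

Final answer: 11·e^(-s)/s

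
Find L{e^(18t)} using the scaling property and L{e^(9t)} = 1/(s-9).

Using L{f(at)} = (1/a)F(s/a) with a=2 and f(t) = e^(9t): L{e^(18t)} = (1/2) · 1/((s/2)-9) = (1/2) · 2/(s-18) = 1/(s-18)

Final answer: 1/(s-18)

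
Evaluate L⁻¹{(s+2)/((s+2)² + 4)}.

Using frequency shift: L⁻¹{(s-a)/((s-a)² + b²)} = e^(at)cos(bt). Here a=-2, b=2

Final answer: e^(-2t)·cos(2t)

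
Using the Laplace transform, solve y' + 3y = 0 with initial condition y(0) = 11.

L{y'} + 3L{y} = 0. sY - 11 + 3Y = 0. Y(s+3) = 11. Y = 11/(s+3)

Final answer: y(t) = 11e^(-3t)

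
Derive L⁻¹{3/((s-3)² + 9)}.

Form: b/((s-a)² + b²) → e^(at)sin(bt). With a=3, b=3

Final answer: e^(3t)·sin(3t)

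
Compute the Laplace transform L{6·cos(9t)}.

L{cos(ωt)} = s/(s² + ω²), so L{cos(9t)} = s/(s² + 81). Then L{6·cos(9t)} = 6·s/(s² + 81) = 6s/(s² + 81)

Final answer: 6s/(s² + 81)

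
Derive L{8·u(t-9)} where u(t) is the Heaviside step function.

L{u(t-a)} = e^(-as)/s. Here a=9, so L{u(t-9)} = e^(-9s)/s, and L{8·u(t-9)} = 8·e^(-9s)/s

Final answer: 8·e^(-9s)/s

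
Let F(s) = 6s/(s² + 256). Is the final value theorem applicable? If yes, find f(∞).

The final value theorem requires all poles of sF(s) in the left half-plane. sF(s) = 6s²/(s² + 256) has poles at s = ±16i (imaginary axis). Theorem does NOT apply (oscillatory system).

Final answer: Not applicable (oscillatory)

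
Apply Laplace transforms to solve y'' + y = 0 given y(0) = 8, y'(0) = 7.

L{y''} + 1L{y} = 0. s²Y - 8s - 7 + Y = 0. Y(s² + 1) = 8s + 7. Y = (8s + 7)/(s² + 1). Inverting: y(t) = 8cos(t) + 7sin(t)

Final answer: y(t) = 8cos(t) + 7sin(t)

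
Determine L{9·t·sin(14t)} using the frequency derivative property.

L{sin(14t)} = 14/(s² + 196). By L{t·f(t)} = -F'(s): -d/ds[14/(s² + 196)] = -(14)·(-2s)/(s² + 196)² = 28s/(s² + 196)². Then L{9·t·sin(14t)} = 9·28s/(s² + 196)² = 252s/(s² + 196)²

Final answer: 252s/(s² + 196)²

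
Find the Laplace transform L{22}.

L{22} = 22 · L{1} = 22/s

Final answer: 22/s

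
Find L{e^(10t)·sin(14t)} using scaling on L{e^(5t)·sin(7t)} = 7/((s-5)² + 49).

Scaling with a=2: L{e^(10t)·sin(14t)} = (1/2) · 7/((s/2-5)² + 49). Simplifying: 14/((s-10)² + 196)

Final answer: 14/((s-10)² + 196)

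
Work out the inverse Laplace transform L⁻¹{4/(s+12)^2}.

L⁻¹{n!/(s-a)^(n+1)} = t^n·e^(at) with n=1, a=-12. So L⁻¹{1/(s+12)^2} = t·e^(-12t), and L⁻¹{4/(s+12)^2} = (4/1)·t·e^(-12t) = 4·t·e^(-12t)

Final answer: 4·t·e^(-12t)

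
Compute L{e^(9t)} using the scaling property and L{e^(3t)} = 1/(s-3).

Using L{f(at)} = (1/a)F(s/a) with a=3 and f(t) = e^(3t): L{e^(9t)} = (1/3) · 1/((s/3)-3) = (1/3) · 3/(s-9) = 1/(s-9)

Final answer: 1/(s-9)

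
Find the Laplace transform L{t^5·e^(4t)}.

L{t^n·e^(at)} = n!/(s-a)^(n+1), so L{t^5·e^(4t)} = 120/(s-4)^6

Final answer: 120/(s-4)^6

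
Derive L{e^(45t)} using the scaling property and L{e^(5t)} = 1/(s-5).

Using L{f(at)} = (1/a)F(s/a) with a=9 and f(t) = e^(5t): L{e^(45t)} = (1/9) · 1/((s/9)-5) = (1/9) · 9/(s-45) = 1/(s-45)

Final answer: 1/(s-45)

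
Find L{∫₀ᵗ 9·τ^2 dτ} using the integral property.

L{∫₀ᵗ f(τ)dτ} = F(s)/s with f(t) = 9t^2. F(s) = 18/s^3, so L{∫₀ᵗ 9·τ^2 dτ} = (18/s^3)/s = 18/s^4. (Check: ∫₀ᵗ 9·τ^2 dτ = 9t^3/3.)

Final answer: 18/s^4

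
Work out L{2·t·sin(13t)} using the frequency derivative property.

L{sin(13t)} = 13/(s² + 169). By L{t·f(t)} = -F'(s): -d/ds[13/(s² + 169)] = -(13)·(-2s)/(s² + 169)² = 26s/(s² + 169)². Then L{2·t·sin(13t)} = 2·26s/(s² + 169)² = 52s/(s² + 169)²

Final answer: 52s/(s² + 169)²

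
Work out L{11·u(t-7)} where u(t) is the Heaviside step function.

L{u(t-a)} = e^(-as)/s. Here a=7, so L{u(t-7)} = e^(-7s)/s, and L{11·u(t-7)} = 11·e^(-7s)/s

Final answer: 11·e^(-7s)/s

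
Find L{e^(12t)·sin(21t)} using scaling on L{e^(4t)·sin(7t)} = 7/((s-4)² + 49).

Scaling with a=3: L{e^(12t)·sin(21t)} = (1/3) · 7/((s/3-4)² + 49). Simplifying: 21/((s-12)² + 441)

Final answer: 21/((s-12)² + 441)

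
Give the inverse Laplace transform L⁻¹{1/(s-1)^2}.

L⁻¹{n!/(s-a)^(n+1)} = t^n·e^(at) with n=1, a=1. So L⁻¹{1/(s-1)^2} = t·e^t

Final answer: t·e^t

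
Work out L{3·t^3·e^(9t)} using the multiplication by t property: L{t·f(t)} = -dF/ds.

Using L{t^n·e^(at)} = n!/(s-a)^(n+1), L{t^3·e^(9t)} = 6/(s-9)^4, so L{3·t^3·e^(9t)} = 3·6/(s-9)^4 = 18/(s-9)^4

Final answer: 18/(s-9)^4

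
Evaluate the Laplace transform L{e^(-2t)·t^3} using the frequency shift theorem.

L{e^(at)·t^n} = n!/(s-a)^(n+1), so L{e^(-2t)·t^3} = 6/(s+2)^4

Final answer: 6/(s+2)^4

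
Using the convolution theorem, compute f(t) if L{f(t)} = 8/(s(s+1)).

8/(s(s+1)) = (8/s)·(1/(s+1)) = L{8}·L{e^(-t)}. By convolution, f(t) = 8*e^(-t) = ∫₀ᵗ 8·e^(-τ) dτ = 8·(1 - e^(-t))/1

Final answer: 8·(1 - e^(-t))/1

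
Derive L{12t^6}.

L{t^n} = n!/s^(n+1). So L{12t^6} = 12·6!/s^7 = 8640/s^7

Final answer: 8640/s^7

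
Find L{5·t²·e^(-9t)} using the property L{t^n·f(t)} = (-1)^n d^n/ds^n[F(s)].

L{e^(-9t)} = 1/(s+9). d/ds[1/(s+9)] = -1/(s+9)². d²/ds²[1/(s+9)] = 2/(s+9)³. So L{t²·e^(-9t)} = (-1)² · 2/(s+9)³ = 2/(s+9)³. Then L{5·t²·e^(-9t)} = 5·2/(s+9)³ = 10/(s+9)³

Final answer: 10/(s+9)³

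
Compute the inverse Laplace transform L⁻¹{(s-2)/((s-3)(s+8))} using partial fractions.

Using partial fractions, f(t) = (e^(3t) + 10e^(-8t))/11

Final answer: (e^(3t) + 10e^(-8t))/11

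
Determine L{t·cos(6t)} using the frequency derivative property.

L{cos(6t)} = s/(s² + 36). Derivative: d/ds[s/(s² + 36)] = [(s² + 36) - s·2s]/(s² + 36)² = (36 - s²)/(s² + 36)². So L{t·cos(6t)} = -F'(s) = (s² - 36)/(s² + 36)²

Final answer: (s² - 36)/(s² + 36)²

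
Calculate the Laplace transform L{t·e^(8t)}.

L{t^n·e^(at)} = n!/(s-a)^(n+1), so L{t·e^(8t)} = 1/(s-8)^2

Final answer: 1/(s-8)^2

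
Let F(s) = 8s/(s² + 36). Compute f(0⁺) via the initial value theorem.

f(0⁺) = lim_{s→∞} s·8s/(s² + 36) = lim_{s→∞} 8s²/(s² + 36) = 8

Final answer: 8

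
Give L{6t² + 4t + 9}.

L{6t² + 4t + 9} = 6·2/s³ + 4/s² + 9/s = 12/s³ + 4/s² + 9/s

Final answer: 12/s³ + 4/s² + 9/s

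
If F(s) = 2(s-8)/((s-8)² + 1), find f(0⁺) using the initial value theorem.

f(0⁺) = lim_{s→∞} sF(s) = lim_{s→∞} 2s(s-8)/((s-8)² + 1) = 2

Final answer: 2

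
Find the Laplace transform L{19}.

L{19} = 19 · L{1} = 19/s

Final answer: 19/s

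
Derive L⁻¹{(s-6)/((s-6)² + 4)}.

Using frequency shift: L⁻¹{(s-a)/((s-a)² + b²)} = e^(at)cos(bt). Here a=6, b=2

Final answer: e^(6t)·cos(2t)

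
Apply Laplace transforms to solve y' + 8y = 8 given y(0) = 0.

sY + 8Y = 8/s. Y = 8/(s(s+8)). Partial fractions: Y = 1/s - 1/(s+8)

Final answer: y(t) = (1 - e^(-8t))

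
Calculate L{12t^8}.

L{t^n} = n!/s^(n+1). So L{12t^8} = 12·8!/s^9 = 483840/s^9

Final answer: 483840/s^9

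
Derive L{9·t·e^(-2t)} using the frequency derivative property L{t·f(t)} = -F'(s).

L{e^(-2t)} = 1/(s+2). By frequency derivative: L{t·e^(-2t)} = -d/ds[1/(s+2)] = -(-1)/(s+2)² = 1/(s+2)². Then L{9·t·e^(-2t)} = 9·1/(s+2)² = 9/(s+2)²

Final answer: 9/(s+2)²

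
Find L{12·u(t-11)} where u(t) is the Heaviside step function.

L{u(t-a)} = e^(-as)/s. Here a=11, so L{u(t-11)} = e^(-11s)/s, and L{12·u(t-11)} = 12·e^(-11s)/s

Final answer: 12·e^(-11s)/s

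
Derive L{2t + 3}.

L{2t + 3} = 2·L{t} + 3·L{1} = 2/s² + 3/s

Final answer: 2/s² + 3/s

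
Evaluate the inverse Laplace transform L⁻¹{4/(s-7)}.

L⁻¹{1/(s-a)} = e^(at), so L⁻¹{1/(s-7)} = e^(7t), and L⁻¹{4/(s-7)} = 4·e^(7t)

Final answer: 4·e^(7t)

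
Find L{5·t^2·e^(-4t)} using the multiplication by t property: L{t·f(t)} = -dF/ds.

Using L{t^n·e^(at)} = n!/(s-a)^(n+1), L{t^2·e^(-4t)} = 2/(s+4)^3, so L{5·t^2·e^(-4t)} = 5·2/(s+4)^3 = 10/(s+4)^3

Final answer: 10/(s+4)^3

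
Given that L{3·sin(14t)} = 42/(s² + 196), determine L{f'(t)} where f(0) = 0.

L{f'(t)} = s·F(s) - f(0) = s·42/(s² + 196) - 0 = 42s/(s² + 196)

Final answer: 42s/(s² + 196)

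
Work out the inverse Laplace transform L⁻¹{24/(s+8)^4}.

L⁻¹{n!/(s-a)^(n+1)} = t^n·e^(at) with n=3, a=-8. So L⁻¹{6/(s+8)^4} = t^3·e^(-8t), and L⁻¹{24/(s+8)^4} = (24/6)·t^3·e^(-8t) = 4·t^3·e^(-8t)

Final answer: 4·t^3·e^(-8t)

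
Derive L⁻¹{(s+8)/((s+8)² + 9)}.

Using frequency shift: L⁻¹{(s-a)/((s-a)² + b²)} = e^(at)cos(bt). Here a=-8, b=3

Final answer: e^(-8t)·cos(3t)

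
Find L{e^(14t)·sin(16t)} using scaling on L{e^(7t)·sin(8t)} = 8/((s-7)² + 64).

Scaling with a=2: L{e^(14t)·sin(16t)} = (1/2) · 8/((s/2-7)² + 64). Simplifying: 16/((s-14)² + 256)

Final answer: 16/((s-14)² + 256)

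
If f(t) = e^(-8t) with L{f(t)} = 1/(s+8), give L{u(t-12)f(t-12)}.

Time shift theorem: L{u(t-a)f(t-a)} = e^(-as)F(s). Here a=12, F(s) = 1/(s+8), so L{u(t-12)f(t-12)} = e^(-12s)·1/(s+8)

Final answer: e^(-12s)·1/(s+8)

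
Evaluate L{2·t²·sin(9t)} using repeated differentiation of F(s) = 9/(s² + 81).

F(s) = 9/(s² + 81). F'(s) = -18s/(s² + 81)². F''(s) = -18(81 - 3s²)/(s² + 81)³ = (54s² - 1458)/(s² + 81)³. So L{t²·sin(9t)} = (-1)² F''(s) = (54s² - 1458)/(s² + 81)³. Then L{2·t²·sin(9t)} = 2·(54s² - 1458)/(s² + 81)³ = (108s² - 2916)/(s² + 81)³

Final answer: (108s² - 2916)/(s² + 81)³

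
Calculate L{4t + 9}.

L{4t + 9} = 4·L{t} + 9·L{1} = 4/s² + 9/s

Final answer: 4/s² + 9/s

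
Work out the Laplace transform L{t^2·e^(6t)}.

L{t^n·e^(at)} = n!/(s-a)^(n+1), so L{t^2·e^(6t)} = 2/(s-6)^3

Final answer: 2/(s-6)^3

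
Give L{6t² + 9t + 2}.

L{6t² + 9t + 2} = 6·2/s³ + 9/s² + 2/s = 12/s³ + 9/s² + 2/s

Final answer: 12/s³ + 9/s² + 2/s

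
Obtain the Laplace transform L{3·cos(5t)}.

L{cos(ωt)} = s/(s² + ω²), so L{cos(5t)} = s/(s² + 25). Then L{3·cos(5t)} = 3·s/(s² + 25) = 3s/(s² + 25)

Final answer: 3s/(s² + 25)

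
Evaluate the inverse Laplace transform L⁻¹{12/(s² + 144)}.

L⁻¹{12/(s² + 144)} = sin(12t)

Final answer: sin(12t)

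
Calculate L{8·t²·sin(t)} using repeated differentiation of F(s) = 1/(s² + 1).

F(s) = 1/(s² + 1). F'(s) = -2s/(s² + 1)². F''(s) = -2(1 - 3s²)/(s² + 1)³ = (6s² - 2)/(s² + 1)³. So L{t²·sin(t)} = (-1)² F''(s) = (6s² - 2)/(s² + 1)³. Then L{8·t²·sin(t)} = 8·(6s² - 2)/(s² + 1)³ = (48s² - 16)/(s² + 1)³

Final answer: (48s² - 16)/(s² + 1)³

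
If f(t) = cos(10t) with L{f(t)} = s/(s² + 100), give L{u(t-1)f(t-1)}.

Time shift theorem: L{u(t-a)f(t-a)} = e^(-as)F(s). Here a=1, F(s) = s/(s² + 100), so L{u(t-1)f(t-1)} = e^(-s)·s/(s² + 100)

Final answer: e^(-s)·s/(s² + 100)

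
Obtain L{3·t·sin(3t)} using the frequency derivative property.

L{sin(3t)} = 3/(s² + 9). By L{t·f(t)} = -F'(s): -d/ds[3/(s² + 9)] = -(3)·(-2s)/(s² + 9)² = 6s/(s² + 9)². Then L{3·t·sin(3t)} = 3·6s/(s² + 9)² = 18s/(s² + 9)²

Final answer: 18s/(s² + 9)²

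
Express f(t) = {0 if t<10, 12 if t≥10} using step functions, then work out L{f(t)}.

f(t) = 12·u(t-10). L{u(t-10)} = e^(-10s)/s, so L{f(t)} = 12·e^(-10s)/s

Final answer: 12·e^(-10s)/s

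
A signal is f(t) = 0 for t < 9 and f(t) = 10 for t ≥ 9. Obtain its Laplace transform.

f(t) = 10·u(t-9). L{u(t-9)} = e^(-9s)/s, so L{f(t)} = 10·e^(-9s)/s

Final answer: 10·e^(-9s)/s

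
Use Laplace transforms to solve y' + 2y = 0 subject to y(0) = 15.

L{y'} + 2L{y} = 0. sY - 15 + 2Y = 0. Y(s+2) = 15. Y = 15/(s+2)

Final answer: y(t) = 15e^(-2t)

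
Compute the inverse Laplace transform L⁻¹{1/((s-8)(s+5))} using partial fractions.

Decompose: A/(s-8) + B/(s+5). A = 1/13, B = -1/13. f(t) = (e^(8t) - e^(-5t))/13

Final answer: (e^(8t) - e^(-5t))/13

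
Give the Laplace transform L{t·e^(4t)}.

L{t^n·e^(at)} = n!/(s-a)^(n+1), so L{t·e^(4t)} = 1/(s-4)^2

Final answer: 1/(s-4)^2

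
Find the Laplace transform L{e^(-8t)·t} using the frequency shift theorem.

L{e^(at)·t^n} = n!/(s-a)^(n+1), so L{e^(-8t)·t} = 1/(s+8)^2

Final answer: 1/(s+8)^2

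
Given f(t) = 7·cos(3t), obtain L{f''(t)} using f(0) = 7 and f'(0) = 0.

F(s) = 7s/(s² + 9). L{f''(t)} = s²F(s) - sf(0) - f'(0) = 7s³/(s² + 9) - 7s = (7s³ - 7s(s² + 9))/(s² + 9) = -63s/(s² + 9)

Final answer: -63s/(s² + 9)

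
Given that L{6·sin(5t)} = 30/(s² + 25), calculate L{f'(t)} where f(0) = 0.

L{f'(t)} = s·F(s) - f(0) = s·30/(s² + 25) - 0 = 30s/(s² + 25)

Final answer: 30s/(s² + 25)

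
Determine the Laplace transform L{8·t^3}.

L{t^n} = n!/s^(n+1), so L{t^3} = 6/s^4. Then L{8·t^3} = 8·6/s^4 = 48/s^4

Final answer: 48/s^4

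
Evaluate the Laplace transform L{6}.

L{6} = 6 · L{1} = 6/s

Final answer: 6/s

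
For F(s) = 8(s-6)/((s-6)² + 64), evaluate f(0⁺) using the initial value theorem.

f(0⁺) = lim_{s→∞} sF(s) = lim_{s→∞} 8s(s-6)/((s-6)² + 64) = 8

Final answer: 8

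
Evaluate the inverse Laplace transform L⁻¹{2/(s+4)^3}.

L⁻¹{n!/(s-a)^(n+1)} = t^n·e^(at) with n=2, a=-4. So L⁻¹{2/(s+4)^3} = t^2·e^(-4t)

Final answer: t^2·e^(-4t)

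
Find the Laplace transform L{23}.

L{23} = 23 · L{1} = 23/s

Final answer: 23/s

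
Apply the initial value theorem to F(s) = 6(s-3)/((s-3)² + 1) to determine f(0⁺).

f(0⁺) = lim_{s→∞} sF(s) = lim_{s→∞} 6s(s-3)/((s-3)² + 1) = 6

Final answer: 6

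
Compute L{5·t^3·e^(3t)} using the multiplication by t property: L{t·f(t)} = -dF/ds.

Using L{t^n·e^(at)} = n!/(s-a)^(n+1), L{t^3·e^(3t)} = 6/(s-3)^4, so L{5·t^3·e^(3t)} = 5·6/(s-3)^4 = 30/(s-3)^4

Final answer: 30/(s-3)^4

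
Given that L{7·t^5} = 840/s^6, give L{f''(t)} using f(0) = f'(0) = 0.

L{f''(t)} = s²F(s) - sf(0) - f'(0) = s²·840/s^6 - 0 - 0 = 840/s^4

Final answer: 840/s^4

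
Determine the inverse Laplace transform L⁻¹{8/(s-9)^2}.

L⁻¹{n!/(s-a)^(n+1)} = t^n·e^(at) with n=1, a=9. So L⁻¹{1/(s-9)^2} = t·e^(9t), and L⁻¹{8/(s-9)^2} = (8/1)·t·e^(9t) = 8·t·e^(9t)

Final answer: 8·t·e^(9t)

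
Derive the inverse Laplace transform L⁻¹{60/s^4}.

L⁻¹{n!/s^(n+1)} = t^n with n=3. So L⁻¹{6/s^4} = t^3, and L⁻¹{60/s^4} = (60/6)·t^3 = 10·t^3

Final answer: 10·t^3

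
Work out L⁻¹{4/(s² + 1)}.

This is the form c·a/(s² + a²) with a = 1, c = 4. L⁻¹ = 4·sin(t)

Final answer: 4·sin(t)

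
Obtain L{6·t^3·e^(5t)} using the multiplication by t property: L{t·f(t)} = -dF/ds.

Using L{t^n·e^(at)} = n!/(s-a)^(n+1), L{t^3·e^(5t)} = 6/(s-5)^4, so L{6·t^3·e^(5t)} = 6·6/(s-5)^4 = 36/(s-5)^4

Final answer: 36/(s-5)^4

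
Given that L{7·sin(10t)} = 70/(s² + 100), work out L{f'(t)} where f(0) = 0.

L{f'(t)} = s·F(s) - f(0) = s·70/(s² + 100) - 0 = 70s/(s² + 100)

Final answer: 70s/(s² + 100)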